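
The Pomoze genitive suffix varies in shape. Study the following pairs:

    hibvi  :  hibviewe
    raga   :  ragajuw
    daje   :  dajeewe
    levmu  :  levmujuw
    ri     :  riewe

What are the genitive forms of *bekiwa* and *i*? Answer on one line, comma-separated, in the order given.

The suffix is conditioned by the last vowel: -ewe when the last vowel of the stem is a front vowel (*hibvi*, *daje*, *ri*); -juw when the last vowel of the stem is a back vowel (*raga*, *levmu*).
*bekiwa*: last vowel = /a/, a back vowel → -juw → *bekiwajuw*.
Since the last vowel of *i* is /i/ (a front vowel), it takes -ewe, giving *iewe*.

bekiwajuw, iewe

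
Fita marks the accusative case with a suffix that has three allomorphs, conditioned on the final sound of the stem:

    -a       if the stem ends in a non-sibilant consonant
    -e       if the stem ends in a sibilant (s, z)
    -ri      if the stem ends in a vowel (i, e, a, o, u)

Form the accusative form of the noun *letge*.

Since the final sound of *letge* is /e/ (a vowel), it takes -ri, giving *letgeri*.

letgeri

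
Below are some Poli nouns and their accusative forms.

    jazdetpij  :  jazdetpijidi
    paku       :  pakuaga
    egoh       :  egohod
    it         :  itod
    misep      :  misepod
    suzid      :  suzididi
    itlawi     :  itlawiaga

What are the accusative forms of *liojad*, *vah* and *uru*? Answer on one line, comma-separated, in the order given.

liojadidi, vahod, uruaga

The alternation tracks the final sound of the stem — -od when the stem ends in a voiceless consonant (*egoh*, *it*, *misep*); -idi when the stem ends in a voiced consonant (*jazdetpij*, *suzid*); -aga when the stem ends in a vowel (*paku*, *itlawi*).
*liojad*: final sound = /d/, a voiced consonant → -idi → *liojadidi*.
*vah* — final sound /h/ (a voiceless consonant) → -od → *vahod*.
Since the final sound of *uru* is /u/ (a vowel), it takes -aga, giving *uruaga*.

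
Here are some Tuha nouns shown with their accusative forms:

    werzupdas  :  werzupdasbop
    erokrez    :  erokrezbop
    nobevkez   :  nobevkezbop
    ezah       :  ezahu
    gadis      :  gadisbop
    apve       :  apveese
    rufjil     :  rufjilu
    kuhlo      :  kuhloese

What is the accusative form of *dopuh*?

Looking at the final sound of each stem: -bop when the stem ends in a sibilant (*werzupdas*, *erokrez*, *nobevkez*, *gadis*); -u when the stem ends in a non-sibilant consonant (*ezah*, *rufjil*); -ese when the stem ends in a vowel (*apve*, *kuhlo*).
Since the final sound of *dopuh* is /h/ (a non-sibilant consonant), it takes -u, giving *dopuhu*.

dopuhu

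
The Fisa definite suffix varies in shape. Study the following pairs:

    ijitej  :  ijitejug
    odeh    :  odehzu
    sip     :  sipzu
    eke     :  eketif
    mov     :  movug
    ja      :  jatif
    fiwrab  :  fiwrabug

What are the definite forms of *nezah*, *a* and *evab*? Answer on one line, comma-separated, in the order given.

nezahzu, atif, evabug

The pattern is voicing of the final sound: -zu when the stem ends in a voiceless consonant (*odeh*, *sip*); -ug when the stem ends in a voiced consonant (*ijitej*, *mov*, *fiwrab*); -tif when the stem ends in a vowel (*eke*, *ja*).
*nezah* — final sound /h/ (a voiceless consonant) → -zu → *nezahzu*.
The final sound of *a* is /a/, which is a vowel, so the suffix is -tif, giving *atif*.
The final sound of *evab* is /b/, which is a voiced consonant, so the suffix is -ug, giving *evabug*.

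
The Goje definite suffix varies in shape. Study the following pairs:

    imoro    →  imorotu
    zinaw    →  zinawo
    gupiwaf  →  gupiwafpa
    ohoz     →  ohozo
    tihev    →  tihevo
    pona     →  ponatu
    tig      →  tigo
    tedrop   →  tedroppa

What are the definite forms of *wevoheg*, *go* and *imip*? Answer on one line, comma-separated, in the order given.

Looking at the final sound of each stem: -pa when the stem ends in a voiceless consonant (*gupiwaf*, *tedrop*); -o when the stem ends in a voiced consonant (*zinaw*, *ohoz*, *tihev*, *tig*); -tu when the stem ends in a vowel (*imoro*, *pona*).
Since the final sound of *wevoheg* is /g/ (a voiced consonant), it takes -o, giving *wevohego*.
*go* — final sound /o/ (a vowel) → -tu → *gotu*.
Since the final sound of *imip* is /p/ (a voiceless consonant), it takes -pa, giving *imippa*.

wevohego, gotu, imippa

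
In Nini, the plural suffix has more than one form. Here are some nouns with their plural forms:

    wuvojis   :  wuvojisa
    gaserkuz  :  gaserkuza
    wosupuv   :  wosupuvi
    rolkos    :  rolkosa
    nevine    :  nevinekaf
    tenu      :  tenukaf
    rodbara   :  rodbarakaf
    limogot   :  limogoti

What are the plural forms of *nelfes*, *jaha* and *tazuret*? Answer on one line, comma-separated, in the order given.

The suffix is conditioned by the final sound: -a when the stem ends in a sibilant (*wuvojis*, *gaserkuz*, *rolkos*); -i when the stem ends in a non-sibilant consonant (*wosupuv*, *limogot*); -kaf when the stem ends in a vowel (*nevine*, *tenu*, *rodbara*).
*nelfes* — final sound /s/ (a sibilant) → -a → *nelfesa*.
The final sound of *jaha* is /a/, which is a vowel, so the suffix is -kaf, giving *jahakaf*.
*tazuret* — final sound /t/ (a non-sibilant consonant) → -i → *tazureti*.

nelfesa, jahakaf, tazureti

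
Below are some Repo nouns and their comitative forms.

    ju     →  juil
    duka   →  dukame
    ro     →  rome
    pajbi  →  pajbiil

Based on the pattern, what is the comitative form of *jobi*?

The alternation tracks the last vowel of the stem — -il when the last vowel of the stem is a high vowel (*ju*, *pajbi*); -me when the last vowel of the stem is a non-high vowel (*duka*, *ro*).
*jobi* — last vowel /i/ (a high vowel) → -il → *jobiil*.

jobiil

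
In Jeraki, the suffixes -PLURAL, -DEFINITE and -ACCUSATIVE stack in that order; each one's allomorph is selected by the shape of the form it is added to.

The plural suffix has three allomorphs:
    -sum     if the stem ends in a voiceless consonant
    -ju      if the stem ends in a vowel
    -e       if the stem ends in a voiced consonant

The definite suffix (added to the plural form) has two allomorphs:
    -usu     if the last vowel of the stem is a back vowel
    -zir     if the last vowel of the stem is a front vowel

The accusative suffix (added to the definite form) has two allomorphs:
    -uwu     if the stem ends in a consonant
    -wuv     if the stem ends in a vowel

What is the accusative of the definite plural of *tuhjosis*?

tuhjosissumusuwuv

*tuhjosis*: final sound = /s/, a voiceless consonant → -sum → *tuhjosissum*.
The plural form *tuhjosissum* — last vowel /u/ (a back vowel) → -usu → *tuhjosissumusu*.
The definite form *tuhjosissumusu*: final sound = /u/, a vowel → -wuv → *tuhjosissumusuwuv*.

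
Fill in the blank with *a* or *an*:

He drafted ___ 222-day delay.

a

The indefinite article is chosen by the initial *sound* of the following word, not its spelling.
The number *222* is spoken "two hundred …", beginning with /tuː/ — a consonant sound.
So the article is *a*: He drafted a 222-day delay.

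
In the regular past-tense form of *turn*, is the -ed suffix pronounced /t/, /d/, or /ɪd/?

/d/

The stem *turn* ends in a voiced sound other than /d/.
The -ed suffix is realized as /ɪd/ after /t, d/; as /t/ after other voiceless consonants; and as /d/ after other voiced sounds.
So -ed on *turn* is pronounced /d/.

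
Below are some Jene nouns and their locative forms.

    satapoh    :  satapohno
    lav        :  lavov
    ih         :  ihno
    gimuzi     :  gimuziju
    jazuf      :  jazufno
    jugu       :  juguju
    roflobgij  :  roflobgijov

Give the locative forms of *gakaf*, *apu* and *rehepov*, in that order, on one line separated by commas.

The alternation tracks the final sound of the stem — -no when the stem ends in a voiceless consonant (*satapoh*, *ih*, *jazuf*); -ov when the stem ends in a voiced consonant (*lav*, *roflobgij*); -ju when the stem ends in a vowel (*gimuzi*, *jugu*).
Since the final sound of *gakaf* is /f/ (a voiceless consonant), it takes -no, giving *gakafno*.
*apu*: final sound = /u/, a vowel → -ju → *apuju*.
*rehepov*: final sound = /v/, a voiced consonant → -ov → *rehepovov*.

gakafno, apuju, rehepovov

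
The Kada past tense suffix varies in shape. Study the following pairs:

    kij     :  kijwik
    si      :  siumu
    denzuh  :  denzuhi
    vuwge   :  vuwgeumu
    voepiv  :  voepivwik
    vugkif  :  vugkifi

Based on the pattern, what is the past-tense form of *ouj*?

oujwik

The pattern is voicing of the final sound: -i when the stem ends in a voiceless consonant (*denzuh*, *vugkif*); -wik when the stem ends in a voiced consonant (*kij*, *voepiv*); -umu when the stem ends in a vowel (*si*, *vuwge*).
Since the final sound of *ouj* is /j/ (a voiced consonant), it takes -wik, giving *oujwik*.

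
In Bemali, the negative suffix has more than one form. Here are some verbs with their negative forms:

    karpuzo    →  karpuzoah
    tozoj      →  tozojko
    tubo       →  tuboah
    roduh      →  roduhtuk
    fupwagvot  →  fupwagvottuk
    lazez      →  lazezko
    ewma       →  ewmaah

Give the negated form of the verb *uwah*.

uwahtuk

The alternation tracks the final sound of the stem — -tuk when the stem ends in a voiceless consonant (*roduh*, *fupwagvot*); -ko when the stem ends in a voiced consonant (*tozoj*, *lazez*); -ah when the stem ends in a vowel (*karpuzo*, *tubo*, *ewma*).
Since the final sound of *uwah* is /h/ (a voiceless consonant), it takes -tuk, giving *uwahtuk*.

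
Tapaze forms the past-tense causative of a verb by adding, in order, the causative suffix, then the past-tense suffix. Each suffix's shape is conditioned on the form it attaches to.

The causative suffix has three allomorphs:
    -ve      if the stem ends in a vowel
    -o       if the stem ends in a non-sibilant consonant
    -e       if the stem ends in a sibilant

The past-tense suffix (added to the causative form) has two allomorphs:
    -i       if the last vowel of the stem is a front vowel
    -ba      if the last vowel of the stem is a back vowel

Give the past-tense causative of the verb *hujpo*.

The final sound of *hujpo* is /o/, which is a vowel, so the causative suffix is -ve, giving *hujpove*.
The causative form *hujpove*: last vowel = /e/, a front vowel → -i → *hujpovei*.

hujpovei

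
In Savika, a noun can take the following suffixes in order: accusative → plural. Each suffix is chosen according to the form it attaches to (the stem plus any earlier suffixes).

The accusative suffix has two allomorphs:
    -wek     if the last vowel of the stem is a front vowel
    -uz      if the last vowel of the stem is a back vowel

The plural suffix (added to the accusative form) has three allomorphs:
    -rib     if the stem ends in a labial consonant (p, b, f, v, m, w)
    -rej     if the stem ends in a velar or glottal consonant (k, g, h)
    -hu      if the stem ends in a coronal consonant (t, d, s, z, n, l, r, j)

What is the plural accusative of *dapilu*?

*dapilu* — last vowel /u/ (a back vowel) → -uz → *dapiluuz*.
The accusative form *dapiluuz*: final consonant = /z/, coronal → -hu → *dapiluuzhu*.

dapiluuzhu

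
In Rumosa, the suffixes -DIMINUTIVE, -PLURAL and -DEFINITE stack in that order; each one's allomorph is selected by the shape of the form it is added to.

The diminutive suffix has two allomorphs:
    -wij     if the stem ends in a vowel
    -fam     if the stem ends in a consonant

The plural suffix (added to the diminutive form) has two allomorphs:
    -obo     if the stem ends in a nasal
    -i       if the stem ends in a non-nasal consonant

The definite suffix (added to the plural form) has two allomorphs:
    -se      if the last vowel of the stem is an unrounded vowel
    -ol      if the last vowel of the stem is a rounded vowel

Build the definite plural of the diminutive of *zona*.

zonawijise

*zona*: final sound = /a/, a vowel → -wij → *zonawij*.
The diminutive form *zonawij*: final consonant = /j/, non-nasal → -i → *zonawiji*.
The plural form *zonawiji*: last vowel = /i/, an unrounded vowel → -se → *zonawijise*.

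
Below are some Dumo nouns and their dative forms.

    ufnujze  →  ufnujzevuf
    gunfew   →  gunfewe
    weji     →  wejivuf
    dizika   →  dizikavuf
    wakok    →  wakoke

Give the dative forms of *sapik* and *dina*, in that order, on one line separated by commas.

sapike, dinavuf

Looking at the final sound of each stem: -e when the stem ends in a consonant (*gunfew*, *wakok*); -vuf when the stem ends in a vowel (*ufnujze*, *weji*, *dizika*).
Since the final sound of *sapik* is /k/ (a consonant), it takes -e, giving *sapike*.
*dina* — final sound /a/ (a vowel) → -vuf → *dinavuf*.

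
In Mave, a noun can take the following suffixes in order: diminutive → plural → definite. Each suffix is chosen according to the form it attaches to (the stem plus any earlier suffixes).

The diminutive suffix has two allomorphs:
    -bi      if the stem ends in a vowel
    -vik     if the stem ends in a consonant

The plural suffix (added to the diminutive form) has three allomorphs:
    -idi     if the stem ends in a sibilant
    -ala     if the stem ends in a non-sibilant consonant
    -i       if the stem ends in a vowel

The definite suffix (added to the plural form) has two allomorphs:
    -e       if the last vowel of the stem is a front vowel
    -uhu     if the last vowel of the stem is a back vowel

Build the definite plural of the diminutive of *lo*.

*lo*: final sound = /o/, a vowel → -bi → *lobi*.
The final sound of the diminutive form *lobi* is /i/, which is a vowel, so the plural suffix is -i, giving *lobii*.
The last vowel of the plural form *lobii* is /i/, which is a front vowel, so the definite suffix is -e, giving *lobiie*.

lobiie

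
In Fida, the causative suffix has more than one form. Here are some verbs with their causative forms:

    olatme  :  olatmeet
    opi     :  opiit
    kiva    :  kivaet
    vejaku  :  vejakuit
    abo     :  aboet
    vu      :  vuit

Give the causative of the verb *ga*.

The suffix is conditioned by the last vowel: -it when the last vowel of the stem is a high vowel (*opi*, *vejaku*, *vu*); -et when the last vowel of the stem is a non-high vowel (*olatme*, *kiva*, *abo*).
*ga*: last vowel = /a/, a non-high vowel → -et → *gaet*.

gaet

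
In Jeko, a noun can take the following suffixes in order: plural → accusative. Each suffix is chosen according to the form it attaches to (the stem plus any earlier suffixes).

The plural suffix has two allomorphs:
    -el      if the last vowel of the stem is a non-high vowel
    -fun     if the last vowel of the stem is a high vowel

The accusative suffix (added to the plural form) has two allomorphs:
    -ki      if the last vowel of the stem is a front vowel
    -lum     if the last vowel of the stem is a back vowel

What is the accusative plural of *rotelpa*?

Since the last vowel of *rotelpa* is /a/ (a non-high vowel), it takes -el, giving *rotelpael*.
Since the last vowel of the plural form *rotelpael* is /e/ (a front vowel), it takes -ki, giving *rotelpaelki*.

rotelpaelki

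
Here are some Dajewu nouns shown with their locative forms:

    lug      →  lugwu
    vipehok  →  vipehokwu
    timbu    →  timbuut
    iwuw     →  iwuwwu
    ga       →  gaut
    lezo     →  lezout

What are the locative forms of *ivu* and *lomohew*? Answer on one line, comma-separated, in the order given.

The suffix is conditioned by the final sound: -wu when the stem ends in a consonant (*lug*, *vipehok*, *iwuw*); -ut when the stem ends in a vowel (*timbu*, *ga*, *lezo*).
*ivu* — final sound /u/ (a vowel) → -ut → *ivuut*.
*lomohew* — final sound /w/ (a consonant) → -wu → *lomohewwu*.

ivuut, lomohewwu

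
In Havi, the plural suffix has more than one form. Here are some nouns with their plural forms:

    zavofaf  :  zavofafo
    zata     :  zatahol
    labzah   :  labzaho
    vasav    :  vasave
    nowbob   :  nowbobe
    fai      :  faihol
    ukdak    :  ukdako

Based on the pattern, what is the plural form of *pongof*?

pongofo

The suffix is conditioned by the final sound: -o when the stem ends in a voiceless consonant (*zavofaf*, *labzah*, *ukdak*); -e when the stem ends in a voiced consonant (*vasav*, *nowbob*); -hol when the stem ends in a vowel (*zata*, *fai*).
Since the final sound of *pongof* is /f/ (a voiceless consonant), it takes -o, giving *pongofo*.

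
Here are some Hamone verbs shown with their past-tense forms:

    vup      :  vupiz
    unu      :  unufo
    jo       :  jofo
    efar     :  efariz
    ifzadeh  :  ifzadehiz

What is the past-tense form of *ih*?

The alternation tracks the final sound of the stem — -iz when the stem ends in a consonant (*vup*, *efar*, *ifzadeh*); -fo when the stem ends in a vowel (*unu*, *jo*).
Since the final sound of *ih* is /h/ (a consonant), it takes -iz, giving *ihiz*.

ihiz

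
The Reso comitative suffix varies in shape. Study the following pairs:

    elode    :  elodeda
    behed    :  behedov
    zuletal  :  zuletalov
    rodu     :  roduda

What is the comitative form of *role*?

roleda

The suffix is conditioned by the final sound: -ov when the stem ends in a consonant (*behed*, *zuletal*); -da when the stem ends in a vowel (*elode*, *rodu*).
*role* — final sound /e/ (a vowel) → -da → *roleda*.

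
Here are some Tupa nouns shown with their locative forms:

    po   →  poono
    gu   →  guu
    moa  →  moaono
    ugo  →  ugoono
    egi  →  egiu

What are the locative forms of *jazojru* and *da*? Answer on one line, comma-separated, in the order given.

Looking at the last vowel of each stem: -u when the last vowel of the stem is a high vowel (*gu*, *egi*); -ono when the last vowel of the stem is a non-high vowel (*po*, *moa*, *ugo*).
Since the last vowel of *jazojru* is /u/ (a high vowel), it takes -u, giving *jazojruu*.
Since the last vowel of *da* is /a/ (a non-high vowel), it takes -ono, giving *daono*.

jazojruu, daono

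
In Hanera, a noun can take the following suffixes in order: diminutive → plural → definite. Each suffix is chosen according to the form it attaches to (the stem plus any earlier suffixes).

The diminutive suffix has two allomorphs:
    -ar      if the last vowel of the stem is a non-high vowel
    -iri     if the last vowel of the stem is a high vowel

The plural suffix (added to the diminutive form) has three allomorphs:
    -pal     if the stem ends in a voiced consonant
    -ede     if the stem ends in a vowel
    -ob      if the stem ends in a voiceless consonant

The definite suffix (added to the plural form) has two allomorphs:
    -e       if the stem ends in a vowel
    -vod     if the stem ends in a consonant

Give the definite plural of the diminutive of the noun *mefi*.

mefiiriedee

*mefi* — last vowel /i/ (a high vowel) → -iri → *mefiiri*.
The diminutive form *mefiiri*: final sound = /i/, a vowel → -ede → *mefiiriede*.
The final sound of the plural form *mefiiriede* is /e/, which is a vowel, so the definite suffix is -e, giving *mefiiriedee*.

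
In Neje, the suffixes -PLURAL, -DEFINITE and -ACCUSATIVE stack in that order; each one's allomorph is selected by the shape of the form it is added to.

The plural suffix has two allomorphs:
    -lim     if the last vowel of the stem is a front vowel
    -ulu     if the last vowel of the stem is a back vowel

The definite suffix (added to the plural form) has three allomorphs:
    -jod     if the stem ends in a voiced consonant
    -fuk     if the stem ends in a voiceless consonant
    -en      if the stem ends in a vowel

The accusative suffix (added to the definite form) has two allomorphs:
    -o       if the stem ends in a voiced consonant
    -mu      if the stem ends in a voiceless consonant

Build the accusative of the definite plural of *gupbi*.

The last vowel of *gupbi* is /i/, which is a front vowel, so the plural suffix is -lim, giving *gupbilim*.
Since the final sound of the plural form *gupbilim* is /m/ (a voiced consonant), it takes -jod, giving *gupbilimjod*.
Since the final consonant of the definite form *gupbilimjod* is /d/ (voiced), it takes -o, giving *gupbilimjodo*.

gupbilimjodo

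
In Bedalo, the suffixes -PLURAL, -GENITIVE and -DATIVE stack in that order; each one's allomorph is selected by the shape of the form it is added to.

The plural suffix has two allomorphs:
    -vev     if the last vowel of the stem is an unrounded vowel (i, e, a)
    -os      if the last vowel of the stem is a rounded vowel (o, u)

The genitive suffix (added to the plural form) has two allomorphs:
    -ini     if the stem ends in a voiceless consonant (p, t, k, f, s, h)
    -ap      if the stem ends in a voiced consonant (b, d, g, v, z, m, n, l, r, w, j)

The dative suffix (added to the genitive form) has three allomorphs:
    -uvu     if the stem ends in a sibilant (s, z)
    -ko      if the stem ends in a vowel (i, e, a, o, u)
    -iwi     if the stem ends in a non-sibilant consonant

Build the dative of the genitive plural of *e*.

evevapiwi

The last vowel of *e* is /e/, which is an unrounded vowel, so the plural suffix is -vev, giving *evev*.
The plural form *evev* — final consonant /v/ (voiced) → -ap → *evevap*.
The genitive form *evevap* — final sound /p/ (a non-sibilant consonant) → -iwi → *evevapiwi*.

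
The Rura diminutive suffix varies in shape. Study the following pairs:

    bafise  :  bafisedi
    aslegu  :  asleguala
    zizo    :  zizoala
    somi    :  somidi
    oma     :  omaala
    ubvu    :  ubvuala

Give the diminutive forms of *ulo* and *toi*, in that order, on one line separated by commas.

uloala, toidi

Looking at the last vowel of each stem: -di when the last vowel of the stem is a front vowel (*bafise*, *somi*); -ala when the last vowel of the stem is a back vowel (*aslegu*, *zizo*, *oma*, *ubvu*).
*ulo*: last vowel = /o/, a back vowel → -ala → *uloala*.
The last vowel of *toi* is /i/, which is a front vowel, so the suffix is -di, giving *toidi*.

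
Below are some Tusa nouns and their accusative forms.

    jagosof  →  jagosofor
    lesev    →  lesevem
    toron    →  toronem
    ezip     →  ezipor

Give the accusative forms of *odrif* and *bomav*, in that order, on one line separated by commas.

Looking at the final consonant of each stem: -or when the stem ends in a voiceless consonant (*jagosof*, *ezip*); -em when the stem ends in a voiced consonant (*lesev*, *toron*).
*odrif*: final consonant = /f/, voiceless → -or → *odrifor*.
The final consonant of *bomav* is /v/, which is voiced, so the suffix is -em, giving *bomavem*.

odrifor, bomavem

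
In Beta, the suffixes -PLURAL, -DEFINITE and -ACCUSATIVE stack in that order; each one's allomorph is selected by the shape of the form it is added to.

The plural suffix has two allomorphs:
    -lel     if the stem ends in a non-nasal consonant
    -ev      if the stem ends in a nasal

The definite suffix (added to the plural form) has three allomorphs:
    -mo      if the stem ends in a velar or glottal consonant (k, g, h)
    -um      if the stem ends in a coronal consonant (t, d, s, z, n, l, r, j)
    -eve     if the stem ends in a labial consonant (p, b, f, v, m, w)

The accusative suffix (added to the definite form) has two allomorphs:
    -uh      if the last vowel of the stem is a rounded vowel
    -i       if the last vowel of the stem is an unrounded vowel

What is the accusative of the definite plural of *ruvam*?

*ruvam* — final consonant /m/ (a nasal) → -ev → *ruvamev*.
The final consonant of the plural form *ruvamev* is /v/, which is labial, so the definite suffix is -eve, giving *ruvameveve*.
The last vowel of the definite form *ruvameveve* is /e/, which is an unrounded vowel, so the accusative suffix is -i, giving *ruvamevevei*.

ruvamevevei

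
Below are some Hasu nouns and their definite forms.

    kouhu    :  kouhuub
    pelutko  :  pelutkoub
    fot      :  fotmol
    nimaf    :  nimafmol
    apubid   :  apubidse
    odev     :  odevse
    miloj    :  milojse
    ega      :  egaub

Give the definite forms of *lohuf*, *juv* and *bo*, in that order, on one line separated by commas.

lohufmol, juvse, boub

The alternation tracks the final sound of the stem — -mol when the stem ends in a voiceless consonant (*fot*, *nimaf*); -se when the stem ends in a voiced consonant (*apubid*, *odev*, *miloj*); -ub when the stem ends in a vowel (*kouhu*, *pelutko*, *ega*).
Since the final sound of *lohuf* is /f/ (a voiceless consonant), it takes -mol, giving *lohufmol*.
*juv* — final sound /v/ (a voiced consonant) → -se → *juvse*.
Since the final sound of *bo* is /o/ (a vowel), it takes -ub, giving *boub*.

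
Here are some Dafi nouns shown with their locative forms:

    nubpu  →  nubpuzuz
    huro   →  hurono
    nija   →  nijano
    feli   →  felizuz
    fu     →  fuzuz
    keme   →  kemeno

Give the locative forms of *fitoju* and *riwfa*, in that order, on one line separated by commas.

fitojuzuz, riwfano

The suffix is conditioned by the last vowel: -zuz when the last vowel of the stem is a high vowel (*nubpu*, *feli*, *fu*); -no when the last vowel of the stem is a non-high vowel (*huro*, *nija*, *keme*).
The last vowel of *fitoju* is /u/, which is a high vowel, so the suffix is -zuz, giving *fitojuzuz*.
The last vowel of *riwfa* is /a/, which is a non-high vowel, so the suffix is -no, giving *riwfano*.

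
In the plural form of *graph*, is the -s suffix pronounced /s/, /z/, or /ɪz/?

The stem *graph* ends in a voiceless non-sibilant consonant.
The plural suffix surfaces as /ɪz/ after sibilants, /s/ after other voiceless consonants, and /z/ after other voiced sounds.
So the plural -s on *graph* is pronounced /s/.

/s/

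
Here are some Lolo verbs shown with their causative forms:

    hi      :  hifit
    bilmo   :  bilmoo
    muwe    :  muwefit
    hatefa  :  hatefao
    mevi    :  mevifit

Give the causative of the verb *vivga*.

vivgao

The suffix is conditioned by the last vowel: -fit when the last vowel of the stem is a front vowel (*hi*, *muwe*, *mevi*); -o when the last vowel of the stem is a back vowel (*bilmo*, *hatefa*).
*vivga* — last vowel /a/ (a back vowel) → -o → *vivgao*.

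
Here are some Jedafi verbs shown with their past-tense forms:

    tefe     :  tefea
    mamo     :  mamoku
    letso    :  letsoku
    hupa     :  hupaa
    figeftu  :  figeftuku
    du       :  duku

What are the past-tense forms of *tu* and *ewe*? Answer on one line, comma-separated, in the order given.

The pattern is rounding harmony: -ku when the last vowel of the stem is a rounded vowel (*mamo*, *letso*, *figeftu*, *du*); -a when the last vowel of the stem is an unrounded vowel (*tefe*, *hupa*).
*tu*: last vowel = /u/, a rounded vowel → -ku → *tuku*.
*ewe* — last vowel /e/ (an unrounded vowel) → -a → *ewea*.

tuku, ewea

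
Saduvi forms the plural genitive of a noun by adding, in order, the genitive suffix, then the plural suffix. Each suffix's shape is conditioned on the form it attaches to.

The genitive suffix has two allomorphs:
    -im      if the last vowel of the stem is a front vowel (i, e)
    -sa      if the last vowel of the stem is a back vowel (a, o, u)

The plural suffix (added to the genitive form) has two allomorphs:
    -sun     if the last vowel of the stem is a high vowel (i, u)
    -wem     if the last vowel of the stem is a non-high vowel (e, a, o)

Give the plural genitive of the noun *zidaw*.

The last vowel of *zidaw* is /a/, which is a back vowel, so the genitive suffix is -sa, giving *zidawsa*.
The genitive form *zidawsa*: last vowel = /a/, a non-high vowel → -wem → *zidawsawem*.

zidawsawem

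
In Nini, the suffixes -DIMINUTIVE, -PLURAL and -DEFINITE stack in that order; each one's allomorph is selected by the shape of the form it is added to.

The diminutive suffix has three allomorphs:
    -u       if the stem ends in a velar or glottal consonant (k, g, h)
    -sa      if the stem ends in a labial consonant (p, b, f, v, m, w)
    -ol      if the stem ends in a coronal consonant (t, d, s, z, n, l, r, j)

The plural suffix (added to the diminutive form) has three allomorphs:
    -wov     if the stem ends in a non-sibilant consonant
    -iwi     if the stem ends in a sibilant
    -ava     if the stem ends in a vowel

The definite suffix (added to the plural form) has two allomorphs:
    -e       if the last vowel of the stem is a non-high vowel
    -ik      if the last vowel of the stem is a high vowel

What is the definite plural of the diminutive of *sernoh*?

sernohuavae

The final consonant of *sernoh* is /h/, which is velar/glottal, so the diminutive suffix is -u, giving *sernohu*.
The final sound of the diminutive form *sernohu* is /u/, which is a vowel, so the plural suffix is -ava, giving *sernohuava*.
The plural form *sernohuava*: last vowel = /a/, a non-high vowel → -e → *sernohuavae*.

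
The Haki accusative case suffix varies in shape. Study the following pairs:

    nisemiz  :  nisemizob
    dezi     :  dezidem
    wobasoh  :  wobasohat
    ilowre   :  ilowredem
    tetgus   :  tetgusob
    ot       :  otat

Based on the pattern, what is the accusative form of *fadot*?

fadotat

The suffix is conditioned by the final sound: -ob when the stem ends in a sibilant (*nisemiz*, *tetgus*); -at when the stem ends in a non-sibilant consonant (*wobasoh*, *ot*); -dem when the stem ends in a vowel (*dezi*, *ilowre*).
The final sound of *fadot* is /t/, which is a non-sibilant consonant, so the suffix is -at, giving *fadotat*.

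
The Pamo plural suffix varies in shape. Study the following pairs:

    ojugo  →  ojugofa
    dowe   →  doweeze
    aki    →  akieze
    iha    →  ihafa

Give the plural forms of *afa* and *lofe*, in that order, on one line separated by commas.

The suffix is conditioned by the last vowel: -eze when the last vowel of the stem is a front vowel (*dowe*, *aki*); -fa when the last vowel of the stem is a back vowel (*ojugo*, *iha*).
*afa* — last vowel /a/ (a back vowel) → -fa → *afafa*.
The last vowel of *lofe* is /e/, which is a front vowel, so the suffix is -eze, giving *lofeeze*.

afafa, lofeeze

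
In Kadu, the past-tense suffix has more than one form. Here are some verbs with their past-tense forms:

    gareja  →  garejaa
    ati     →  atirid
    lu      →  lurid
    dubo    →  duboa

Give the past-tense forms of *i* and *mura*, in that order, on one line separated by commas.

irid, muraa

The pattern is height harmony: -rid when the last vowel of the stem is a high vowel (*ati*, *lu*); -a when the last vowel of the stem is a non-high vowel (*gareja*, *dubo*).
Since the last vowel of *i* is /i/ (a high vowel), it takes -rid, giving *irid*.
*mura* — last vowel /a/ (a non-high vowel) → -a → *muraa*.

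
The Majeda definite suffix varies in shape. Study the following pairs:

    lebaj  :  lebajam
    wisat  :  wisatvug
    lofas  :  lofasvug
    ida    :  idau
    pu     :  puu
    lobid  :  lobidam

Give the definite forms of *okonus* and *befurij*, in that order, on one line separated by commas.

The alternation tracks the final sound of the stem — -vug when the stem ends in a voiceless consonant (*wisat*, *lofas*); -am when the stem ends in a voiced consonant (*lebaj*, *lobid*); -u when the stem ends in a vowel (*ida*, *pu*).
The final sound of *okonus* is /s/, which is a voiceless consonant, so the suffix is -vug, giving *okonusvug*.
Since the final sound of *befurij* is /j/ (a voiced consonant), it takes -am, giving *befurijam*.

okonusvug, befurijam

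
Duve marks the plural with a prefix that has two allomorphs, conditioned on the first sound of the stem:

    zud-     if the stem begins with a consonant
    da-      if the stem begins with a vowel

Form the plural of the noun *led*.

zudled

*led* — first sound /l/ (a consonant) → zud- → *zudled*.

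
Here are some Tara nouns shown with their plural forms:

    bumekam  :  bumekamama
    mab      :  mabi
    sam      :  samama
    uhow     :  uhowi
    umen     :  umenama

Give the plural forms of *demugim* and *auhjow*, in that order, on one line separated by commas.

The pattern is nasality of the final consonant: -ama when the stem ends in a nasal (*bumekam*, *sam*, *umen*); -i when the stem ends in a non-nasal consonant (*mab*, *uhow*).
Since the final consonant of *demugim* is /m/ (a nasal), it takes -ama, giving *demugimama*.
The final consonant of *auhjow* is /w/, which is non-nasal, so the suffix is -i, giving *auhjowi*.

demugimama, auhjowi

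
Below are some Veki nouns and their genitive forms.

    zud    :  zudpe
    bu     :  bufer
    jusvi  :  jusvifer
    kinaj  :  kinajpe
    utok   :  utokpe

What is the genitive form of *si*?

sifer

The pattern is consonant vs. vowel: -pe when the stem ends in a consonant (*zud*, *kinaj*, *utok*); -fer when the stem ends in a vowel (*bu*, *jusvi*).
*si* — final sound /i/ (a vowel) → -fer → *sifer*.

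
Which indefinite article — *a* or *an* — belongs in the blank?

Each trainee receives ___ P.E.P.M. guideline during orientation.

The indefinite article is chosen by the initial *sound* of the following word, not its spelling.
The initialism *P.E.P.M.* is read letter by letter; the first letter, P, is pronounced /piː/, which begins with a consonant sound.
So the article is *a*: Each trainee receives a P.E.P.M. guideline during orientation.

a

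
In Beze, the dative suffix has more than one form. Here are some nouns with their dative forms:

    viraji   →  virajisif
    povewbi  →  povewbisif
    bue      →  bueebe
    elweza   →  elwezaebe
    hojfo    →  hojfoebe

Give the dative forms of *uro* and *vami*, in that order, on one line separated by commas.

The suffix is conditioned by the last vowel: -sif when the last vowel of the stem is a high vowel (*viraji*, *povewbi*); -ebe when the last vowel of the stem is a non-high vowel (*bue*, *elweza*, *hojfo*).
*uro*: last vowel = /o/, a non-high vowel → -ebe → *uroebe*.
Since the last vowel of *vami* is /i/ (a high vowel), it takes -sif, giving *vamisif*.

uroebe, vamisif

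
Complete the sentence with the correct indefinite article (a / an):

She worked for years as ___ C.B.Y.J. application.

The indefinite article is chosen by the initial *sound* of the following word, not its spelling.
The initialism *C.B.Y.J.* is read letter by letter; the first letter, C, is pronounced /siː/, which begins with a consonant sound.
So the article is *a*: She worked for years as a C.B.Y.J. application.

a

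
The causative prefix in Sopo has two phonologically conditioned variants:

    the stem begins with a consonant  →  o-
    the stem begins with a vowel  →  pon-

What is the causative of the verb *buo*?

Since the first sound of *buo* is /b/ (a consonant), it takes o-, giving *obuo*.

obuo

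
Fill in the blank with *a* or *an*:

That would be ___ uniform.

The indefinite article is chosen by the initial *sound* of the following word, not its spelling.
*uniform* begins with the sound /juː/ (u pronounced /juː/) — a consonant sound.
So the article is *a*: That would be a uniform.

a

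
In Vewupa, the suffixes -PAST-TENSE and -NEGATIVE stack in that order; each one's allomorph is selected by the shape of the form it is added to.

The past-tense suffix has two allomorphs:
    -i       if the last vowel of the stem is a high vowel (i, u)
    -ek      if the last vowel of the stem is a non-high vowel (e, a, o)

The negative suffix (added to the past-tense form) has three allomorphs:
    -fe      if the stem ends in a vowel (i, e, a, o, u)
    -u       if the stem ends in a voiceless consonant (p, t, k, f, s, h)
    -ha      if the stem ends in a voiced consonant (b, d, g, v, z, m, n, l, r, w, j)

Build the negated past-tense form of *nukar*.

nukareku

The last vowel of *nukar* is /a/, which is a non-high vowel, so the past-tense suffix is -ek, giving *nukarek*.
Since the final sound of the past-tense form *nukarek* is /k/ (a voiceless consonant), it takes -u, giving *nukareku*.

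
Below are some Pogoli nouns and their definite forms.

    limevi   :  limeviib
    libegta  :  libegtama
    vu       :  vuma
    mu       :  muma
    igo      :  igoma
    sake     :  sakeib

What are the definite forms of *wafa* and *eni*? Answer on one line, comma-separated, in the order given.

wafama, eniib

The suffix is conditioned by the last vowel: -ib when the last vowel of the stem is a front vowel (*limevi*, *sake*); -ma when the last vowel of the stem is a back vowel (*libegta*, *vu*, *mu*, *igo*).
*wafa*: last vowel = /a/, a back vowel → -ma → *wafama*.
*eni*: last vowel = /i/, a front vowel → -ib → *eniib*.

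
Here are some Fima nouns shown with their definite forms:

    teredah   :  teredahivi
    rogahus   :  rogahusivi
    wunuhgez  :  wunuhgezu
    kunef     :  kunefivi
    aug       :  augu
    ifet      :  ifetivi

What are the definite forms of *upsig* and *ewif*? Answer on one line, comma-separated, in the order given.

upsigu, ewifivi

The alternation tracks the final consonant of the stem — -ivi when the stem ends in a voiceless consonant (*teredah*, *rogahus*, *kunef*, *ifet*); -u when the stem ends in a voiced consonant (*wunuhgez*, *aug*).
*upsig*: final consonant = /g/, voiced → -u → *upsigu*.
*ewif*: final consonant = /f/, voiceless → -ivi → *ewifivi*.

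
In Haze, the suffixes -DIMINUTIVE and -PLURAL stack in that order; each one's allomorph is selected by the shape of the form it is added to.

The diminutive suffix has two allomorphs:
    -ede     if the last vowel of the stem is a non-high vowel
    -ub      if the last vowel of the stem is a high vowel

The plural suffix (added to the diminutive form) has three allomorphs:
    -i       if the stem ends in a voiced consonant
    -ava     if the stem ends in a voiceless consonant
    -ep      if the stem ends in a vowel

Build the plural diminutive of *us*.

usubi

Since the last vowel of *us* is /u/ (a high vowel), it takes -ub, giving *usub*.
The diminutive form *usub*: final sound = /b/, a voiced consonant → -i → *usubi*.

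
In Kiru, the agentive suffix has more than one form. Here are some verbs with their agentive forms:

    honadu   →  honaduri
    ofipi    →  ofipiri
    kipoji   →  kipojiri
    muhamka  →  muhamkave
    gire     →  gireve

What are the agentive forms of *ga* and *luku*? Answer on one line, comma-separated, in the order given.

The suffix is conditioned by the last vowel: -ri when the last vowel of the stem is a high vowel (*honadu*, *ofipi*, *kipoji*); -ve when the last vowel of the stem is a non-high vowel (*muhamka*, *gire*).
*ga*: last vowel = /a/, a non-high vowel → -ve → *gave*.
Since the last vowel of *luku* is /u/ (a high vowel), it takes -ri, giving *lukuri*.

gave, lukuri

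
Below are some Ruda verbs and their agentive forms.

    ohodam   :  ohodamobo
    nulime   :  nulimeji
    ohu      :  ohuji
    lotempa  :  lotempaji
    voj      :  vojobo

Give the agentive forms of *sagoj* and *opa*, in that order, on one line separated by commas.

The pattern is consonant vs. vowel: -obo when the stem ends in a consonant (*ohodam*, *voj*); -ji when the stem ends in a vowel (*nulime*, *ohu*, *lotempa*).
*sagoj* — final sound /j/ (a consonant) → -obo → *sagojobo*.
*opa* — final sound /a/ (a vowel) → -ji → *opaji*.

sagojobo, opaji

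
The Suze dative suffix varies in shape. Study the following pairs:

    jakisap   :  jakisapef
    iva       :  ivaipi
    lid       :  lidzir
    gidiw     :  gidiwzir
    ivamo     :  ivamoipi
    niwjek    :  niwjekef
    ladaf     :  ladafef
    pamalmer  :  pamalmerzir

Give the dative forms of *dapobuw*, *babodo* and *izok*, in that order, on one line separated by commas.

The suffix is conditioned by the final sound: -ef when the stem ends in a voiceless consonant (*jakisap*, *niwjek*, *ladaf*); -zir when the stem ends in a voiced consonant (*lid*, *gidiw*, *pamalmer*); -ipi when the stem ends in a vowel (*iva*, *ivamo*).
*dapobuw* — final sound /w/ (a voiced consonant) → -zir → *dapobuwzir*.
The final sound of *babodo* is /o/, which is a vowel, so the suffix is -ipi, giving *babodoipi*.
*izok* — final sound /k/ (a voiceless consonant) → -ef → *izokef*.

dapobuwzir, babodoipi, izokef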